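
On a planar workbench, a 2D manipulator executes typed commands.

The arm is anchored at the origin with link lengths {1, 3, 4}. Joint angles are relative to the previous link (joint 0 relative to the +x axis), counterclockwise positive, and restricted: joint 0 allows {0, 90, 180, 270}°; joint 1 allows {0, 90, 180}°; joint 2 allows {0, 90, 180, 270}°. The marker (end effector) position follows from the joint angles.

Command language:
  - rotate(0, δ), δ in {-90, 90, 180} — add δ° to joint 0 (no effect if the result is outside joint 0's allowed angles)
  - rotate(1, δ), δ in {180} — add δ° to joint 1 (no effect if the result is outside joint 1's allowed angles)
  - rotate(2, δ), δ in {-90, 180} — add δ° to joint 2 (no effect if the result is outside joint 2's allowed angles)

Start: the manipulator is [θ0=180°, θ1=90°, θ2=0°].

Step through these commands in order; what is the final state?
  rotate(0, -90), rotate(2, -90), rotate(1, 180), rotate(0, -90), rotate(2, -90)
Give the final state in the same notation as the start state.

start: [θ0=180°, θ1=90°, θ2=0°]
[1] after rotate(0, -90): [θ0=90°, θ1=90°, θ2=0°]
[2] after rotate(2, -90): [θ0=90°, θ1=90°, θ2=270°]
[3] after rotate(1, 180): [θ0=90°, θ1=90°, θ2=270°]
[4] after rotate(0, -90): [θ0=0°, θ1=90°, θ2=270°]
[5] after rotate(2, -90): [θ0=0°, θ1=90°, θ2=180°]

[θ0=0°, θ1=90°, θ2=180°]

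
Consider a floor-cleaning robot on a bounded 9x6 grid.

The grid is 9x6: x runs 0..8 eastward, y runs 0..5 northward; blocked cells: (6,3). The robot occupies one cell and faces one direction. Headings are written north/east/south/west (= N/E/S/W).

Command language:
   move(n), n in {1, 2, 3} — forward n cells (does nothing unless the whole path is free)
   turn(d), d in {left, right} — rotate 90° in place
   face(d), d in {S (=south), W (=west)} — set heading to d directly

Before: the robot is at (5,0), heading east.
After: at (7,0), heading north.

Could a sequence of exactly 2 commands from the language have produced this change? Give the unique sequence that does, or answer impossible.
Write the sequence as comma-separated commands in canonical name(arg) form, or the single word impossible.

move(2), turn(left)

key: position moved to (7,0) AND the heading swung to N — translation plus rotation needed
begin: at (5,0), heading east
[1] after move(2): at (7,0), heading east
[2] after turn(left): at (7,0), heading north
all 49 alternatives checked — unique.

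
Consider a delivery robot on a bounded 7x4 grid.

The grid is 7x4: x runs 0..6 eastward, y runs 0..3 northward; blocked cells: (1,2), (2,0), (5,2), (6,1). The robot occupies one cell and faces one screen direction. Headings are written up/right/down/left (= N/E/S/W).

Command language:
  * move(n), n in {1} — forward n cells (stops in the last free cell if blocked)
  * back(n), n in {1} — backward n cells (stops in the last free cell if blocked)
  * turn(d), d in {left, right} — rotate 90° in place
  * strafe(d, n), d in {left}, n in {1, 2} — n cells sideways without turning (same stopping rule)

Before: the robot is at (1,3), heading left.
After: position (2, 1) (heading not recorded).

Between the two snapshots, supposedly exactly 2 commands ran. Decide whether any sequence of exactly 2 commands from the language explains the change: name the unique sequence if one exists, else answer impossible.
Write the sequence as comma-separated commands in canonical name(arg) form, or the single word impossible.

key: running strafe(left, 2) before back(1) would end elsewhere — order is forced
initial: at (1,3), heading left
1. back(1) → at (2,3), heading left
2. strafe(left, 2) → at (2,1), heading left
all 36 alternatives checked — unique.

back(1), strafe(left, 2)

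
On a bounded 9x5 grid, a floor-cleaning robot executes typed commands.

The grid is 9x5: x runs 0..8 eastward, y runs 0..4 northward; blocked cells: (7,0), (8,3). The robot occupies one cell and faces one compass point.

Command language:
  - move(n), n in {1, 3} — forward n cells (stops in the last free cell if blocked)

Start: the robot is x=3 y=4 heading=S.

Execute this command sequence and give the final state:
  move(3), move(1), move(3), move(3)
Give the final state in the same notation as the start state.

x=3 y=0 heading=S

begin: x=3 y=4 heading=S
[1] after move(3): x=3 y=1 heading=S
[2] after move(1): x=3 y=0 heading=S
[3] after move(3): x=3 y=0 heading=S
[4] after move(3): x=3 y=0 heading=S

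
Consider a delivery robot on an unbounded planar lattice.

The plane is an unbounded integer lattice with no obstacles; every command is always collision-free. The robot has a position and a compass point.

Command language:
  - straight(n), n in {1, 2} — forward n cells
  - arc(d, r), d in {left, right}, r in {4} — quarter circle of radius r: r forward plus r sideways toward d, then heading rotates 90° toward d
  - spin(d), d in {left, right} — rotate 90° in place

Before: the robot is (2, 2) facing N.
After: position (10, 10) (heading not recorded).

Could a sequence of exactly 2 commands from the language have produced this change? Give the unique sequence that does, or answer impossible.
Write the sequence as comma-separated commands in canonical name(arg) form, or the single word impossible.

arc(right, 4), arc(left, 4)

key: running arc(left, 4) before arc(right, 4) would end elsewhere — order is forced
start: (2, 2) facing N
t=1 arc(right, 4) ⇒ (6, 6) facing E
t=2 arc(left, 4) ⇒ (10, 10) facing N
all 36 alternatives checked — unique.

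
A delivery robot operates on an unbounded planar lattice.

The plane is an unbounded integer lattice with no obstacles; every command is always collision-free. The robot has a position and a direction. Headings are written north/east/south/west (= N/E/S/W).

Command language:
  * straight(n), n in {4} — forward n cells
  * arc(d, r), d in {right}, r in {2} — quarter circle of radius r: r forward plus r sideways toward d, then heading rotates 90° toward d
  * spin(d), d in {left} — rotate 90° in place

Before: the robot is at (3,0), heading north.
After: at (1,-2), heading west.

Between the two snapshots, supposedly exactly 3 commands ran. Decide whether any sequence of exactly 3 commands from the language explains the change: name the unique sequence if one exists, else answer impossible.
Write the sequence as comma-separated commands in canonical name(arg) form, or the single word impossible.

key: running arc(right, 2) before spin(left) would end elsewhere — order is forced
from: at (3,0), heading north
step 1 (spin(left)): at (3,0), heading west
step 2 (spin(left)): at (3,0), heading south
step 3 (arc(right, 2)): at (1,-2), heading west
no other 3-command option fits: unique.

spin(left), spin(left), arc(right, 2)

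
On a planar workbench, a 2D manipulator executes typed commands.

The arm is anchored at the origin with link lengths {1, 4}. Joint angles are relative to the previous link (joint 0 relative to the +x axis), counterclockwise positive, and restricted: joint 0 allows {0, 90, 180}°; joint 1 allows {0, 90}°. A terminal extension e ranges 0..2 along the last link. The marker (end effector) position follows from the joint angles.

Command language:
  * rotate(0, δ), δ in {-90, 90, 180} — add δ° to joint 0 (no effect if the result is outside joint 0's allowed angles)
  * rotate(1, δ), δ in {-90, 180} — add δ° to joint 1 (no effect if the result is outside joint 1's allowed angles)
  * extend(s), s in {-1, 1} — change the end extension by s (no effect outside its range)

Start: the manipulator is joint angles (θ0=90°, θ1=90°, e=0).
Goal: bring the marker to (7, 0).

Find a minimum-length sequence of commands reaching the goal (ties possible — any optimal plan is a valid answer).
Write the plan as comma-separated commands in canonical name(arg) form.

rotate(0, -90), rotate(1, -90), extend(1), extend(1)

begin: joint angles (θ0=90°, θ1=90°, e=0)
1. rotate(0, -90) → joint angles (θ0=0°, θ1=90°, e=0)
2. rotate(1, -90) → joint angles (θ0=0°, θ1=0°, e=0)
3. extend(1) → joint angles (θ0=0°, θ1=0°, e=1)
4. extend(1) → joint angles (θ0=0°, θ1=0°, e=2)
no 3-step plan works, so 4 is optimal.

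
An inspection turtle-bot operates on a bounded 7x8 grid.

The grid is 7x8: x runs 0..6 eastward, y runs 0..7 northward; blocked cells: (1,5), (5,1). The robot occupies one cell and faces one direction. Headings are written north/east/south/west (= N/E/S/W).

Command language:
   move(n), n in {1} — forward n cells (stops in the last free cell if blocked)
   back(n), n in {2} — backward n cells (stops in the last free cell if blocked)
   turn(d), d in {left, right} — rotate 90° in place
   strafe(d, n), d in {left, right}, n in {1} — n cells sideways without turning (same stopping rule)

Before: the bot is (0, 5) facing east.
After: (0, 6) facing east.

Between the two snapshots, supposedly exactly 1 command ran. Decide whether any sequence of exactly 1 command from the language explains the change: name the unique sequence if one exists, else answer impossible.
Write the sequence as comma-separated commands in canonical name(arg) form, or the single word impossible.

strafe(left, 1)

key: still facing E — the one step turns nothing
initial: (0, 5) facing east
step 1 (strafe(left, 1)): (0, 6) facing east
no rival 1-sequence matches.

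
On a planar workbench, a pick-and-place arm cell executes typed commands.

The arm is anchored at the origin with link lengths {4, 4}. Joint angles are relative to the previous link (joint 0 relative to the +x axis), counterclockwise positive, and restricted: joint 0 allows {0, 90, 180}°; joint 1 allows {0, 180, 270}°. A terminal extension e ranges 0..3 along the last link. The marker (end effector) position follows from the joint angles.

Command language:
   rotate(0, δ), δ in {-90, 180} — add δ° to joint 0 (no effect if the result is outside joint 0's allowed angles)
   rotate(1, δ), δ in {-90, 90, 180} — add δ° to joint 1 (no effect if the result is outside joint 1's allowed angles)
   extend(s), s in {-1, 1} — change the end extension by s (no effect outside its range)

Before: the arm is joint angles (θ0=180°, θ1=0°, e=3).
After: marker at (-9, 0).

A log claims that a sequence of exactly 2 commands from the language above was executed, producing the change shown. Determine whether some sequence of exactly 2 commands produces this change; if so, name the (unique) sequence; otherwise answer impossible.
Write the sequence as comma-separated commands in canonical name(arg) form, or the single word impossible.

extend(-1), extend(-1)

from: joint angles (θ0=180°, θ1=0°, e=3)
t=1 extend(-1) ⇒ joint angles (θ0=180°, θ1=0°, e=2)
t=2 extend(-1) ⇒ joint angles (θ0=180°, θ1=0°, e=1)
no rival 2-sequence matches.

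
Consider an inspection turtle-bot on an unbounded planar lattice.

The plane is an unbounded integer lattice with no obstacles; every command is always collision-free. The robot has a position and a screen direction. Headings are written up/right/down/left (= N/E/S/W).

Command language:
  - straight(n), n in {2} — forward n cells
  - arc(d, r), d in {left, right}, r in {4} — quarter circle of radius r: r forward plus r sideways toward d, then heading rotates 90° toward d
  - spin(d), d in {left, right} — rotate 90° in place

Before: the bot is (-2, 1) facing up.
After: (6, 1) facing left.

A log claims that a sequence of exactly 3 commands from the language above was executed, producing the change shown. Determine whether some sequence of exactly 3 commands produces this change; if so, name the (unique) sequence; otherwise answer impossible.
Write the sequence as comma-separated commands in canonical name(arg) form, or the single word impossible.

key: running spin(right) before arc(right, 4) would end elsewhere — order is forced
begin: (-2, 1) facing up
t=1 arc(right, 4) ⇒ (2, 5) facing right
t=2 arc(right, 4) ⇒ (6, 1) facing down
t=3 spin(right) ⇒ (6, 1) facing left
no other 3-command option fits: unique.

arc(right, 4), arc(right, 4), spin(right)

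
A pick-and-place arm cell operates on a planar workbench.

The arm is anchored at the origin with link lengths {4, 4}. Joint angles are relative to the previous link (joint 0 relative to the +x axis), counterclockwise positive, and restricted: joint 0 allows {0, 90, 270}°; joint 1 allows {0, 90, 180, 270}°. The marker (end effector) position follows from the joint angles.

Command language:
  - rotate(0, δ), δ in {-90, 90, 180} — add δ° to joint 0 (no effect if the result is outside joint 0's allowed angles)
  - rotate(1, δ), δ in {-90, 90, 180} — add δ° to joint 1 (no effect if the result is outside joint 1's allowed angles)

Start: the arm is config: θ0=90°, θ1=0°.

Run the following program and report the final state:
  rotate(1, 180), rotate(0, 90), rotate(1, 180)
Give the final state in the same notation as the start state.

config: θ0=90°, θ1=0°

t0: config: θ0=90°, θ1=0°
step 1 (rotate(1, 180)): config: θ0=90°, θ1=180°
step 2 (rotate(0, 90)): config: θ0=90°, θ1=180°
step 3 (rotate(1, 180)): config: θ0=90°, θ1=0°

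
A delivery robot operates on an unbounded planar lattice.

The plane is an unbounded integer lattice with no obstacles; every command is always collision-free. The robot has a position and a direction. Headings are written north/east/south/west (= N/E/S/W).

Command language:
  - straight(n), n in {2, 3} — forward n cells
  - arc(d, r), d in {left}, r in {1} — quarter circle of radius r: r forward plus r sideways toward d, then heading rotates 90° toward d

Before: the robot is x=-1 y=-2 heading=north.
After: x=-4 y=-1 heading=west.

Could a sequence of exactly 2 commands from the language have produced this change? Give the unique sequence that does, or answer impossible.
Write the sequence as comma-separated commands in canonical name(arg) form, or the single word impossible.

arc(left, 1), straight(2)

key: position moved to (-4,-1) AND the heading swung to W — translation plus rotation needed
begin: x=-1 y=-2 heading=north
step 1 (arc(left, 1)): x=-2 y=-1 heading=west
step 2 (straight(2)): x=-4 y=-1 heading=west
no rival 2-sequence matches.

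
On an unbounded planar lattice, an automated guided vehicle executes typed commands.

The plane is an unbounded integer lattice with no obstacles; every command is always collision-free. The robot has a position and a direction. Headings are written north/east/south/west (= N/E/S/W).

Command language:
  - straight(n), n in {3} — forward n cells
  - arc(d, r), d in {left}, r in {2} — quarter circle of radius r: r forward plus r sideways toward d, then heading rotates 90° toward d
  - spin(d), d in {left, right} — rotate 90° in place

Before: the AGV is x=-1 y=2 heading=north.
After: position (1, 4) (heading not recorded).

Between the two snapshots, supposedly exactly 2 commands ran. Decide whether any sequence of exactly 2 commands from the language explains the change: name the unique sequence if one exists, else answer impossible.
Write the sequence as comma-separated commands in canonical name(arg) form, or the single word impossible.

spin(right), arc(left, 2)

key: order matters: swapping spin(right) and arc(left, 2) lands elsewhere
initial: x=-1 y=2 heading=north
step 1 (spin(right)): x=-1 y=2 heading=east
step 2 (arc(left, 2)): x=1 y=4 heading=north
no rival 2-sequence matches.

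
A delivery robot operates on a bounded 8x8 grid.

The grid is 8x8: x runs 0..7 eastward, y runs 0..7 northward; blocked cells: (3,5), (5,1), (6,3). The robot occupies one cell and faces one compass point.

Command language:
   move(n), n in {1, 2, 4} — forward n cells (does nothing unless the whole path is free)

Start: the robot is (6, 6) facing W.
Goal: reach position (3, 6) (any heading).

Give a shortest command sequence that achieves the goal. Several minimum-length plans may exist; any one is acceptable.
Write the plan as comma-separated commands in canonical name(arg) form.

move(1), move(2)

start: (6, 6) facing W
t=1 move(1) ⇒ (5, 6) facing W
t=2 move(2) ⇒ (3, 6) facing W
shorter routes all fall short; 2 is best.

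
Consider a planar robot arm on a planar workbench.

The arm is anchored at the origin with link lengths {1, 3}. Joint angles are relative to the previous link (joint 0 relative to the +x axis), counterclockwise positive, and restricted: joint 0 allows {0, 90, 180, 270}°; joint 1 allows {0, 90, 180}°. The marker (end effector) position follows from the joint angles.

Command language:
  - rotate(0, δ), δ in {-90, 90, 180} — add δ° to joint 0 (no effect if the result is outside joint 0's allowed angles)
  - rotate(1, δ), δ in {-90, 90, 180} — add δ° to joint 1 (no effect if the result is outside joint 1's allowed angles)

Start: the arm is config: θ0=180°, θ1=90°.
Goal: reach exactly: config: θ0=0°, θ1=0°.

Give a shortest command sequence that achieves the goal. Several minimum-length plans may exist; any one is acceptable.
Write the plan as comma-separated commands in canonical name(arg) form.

rotate(1, -90), rotate(0, 180)

initial: config: θ0=180°, θ1=90°
[1] after rotate(1, -90): config: θ0=180°, θ1=0°
[2] after rotate(0, 180): config: θ0=0°, θ1=0°
nothing shorter than 2 reaches the goal.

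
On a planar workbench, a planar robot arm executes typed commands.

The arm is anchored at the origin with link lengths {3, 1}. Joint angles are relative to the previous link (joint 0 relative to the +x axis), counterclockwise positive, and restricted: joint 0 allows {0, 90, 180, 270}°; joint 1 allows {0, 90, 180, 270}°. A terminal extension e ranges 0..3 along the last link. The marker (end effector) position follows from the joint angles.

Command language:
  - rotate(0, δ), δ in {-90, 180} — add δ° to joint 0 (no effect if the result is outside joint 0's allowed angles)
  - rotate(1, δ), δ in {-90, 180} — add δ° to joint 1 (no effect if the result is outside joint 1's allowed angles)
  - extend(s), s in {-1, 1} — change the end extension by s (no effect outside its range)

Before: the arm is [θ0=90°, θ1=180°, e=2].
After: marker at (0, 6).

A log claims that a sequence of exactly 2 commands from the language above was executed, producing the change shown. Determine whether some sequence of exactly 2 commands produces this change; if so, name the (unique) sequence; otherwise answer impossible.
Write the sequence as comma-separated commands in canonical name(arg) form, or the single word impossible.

initial: [θ0=90°, θ1=180°, e=2]
[1] after rotate(1, -90): [θ0=90°, θ1=90°, e=2]
[2] after rotate(1, -90): [θ0=90°, θ1=0°, e=2]
uniquely the one of 36 2-step routes that fits.

rotate(1, -90), rotate(1, -90)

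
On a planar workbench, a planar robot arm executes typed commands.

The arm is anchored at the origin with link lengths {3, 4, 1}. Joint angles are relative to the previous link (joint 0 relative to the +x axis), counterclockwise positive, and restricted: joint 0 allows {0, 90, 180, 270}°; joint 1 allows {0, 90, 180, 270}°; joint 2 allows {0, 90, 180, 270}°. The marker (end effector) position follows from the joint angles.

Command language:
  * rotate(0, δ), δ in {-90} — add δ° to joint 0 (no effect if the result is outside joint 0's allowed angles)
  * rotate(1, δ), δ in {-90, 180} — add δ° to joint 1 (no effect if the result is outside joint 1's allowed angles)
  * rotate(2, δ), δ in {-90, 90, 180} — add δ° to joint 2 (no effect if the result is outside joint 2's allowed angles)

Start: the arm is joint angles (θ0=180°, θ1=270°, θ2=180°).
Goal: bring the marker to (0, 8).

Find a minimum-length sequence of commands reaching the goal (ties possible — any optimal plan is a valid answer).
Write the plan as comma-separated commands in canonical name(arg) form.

rotate(1, 180), rotate(1, -90), rotate(0, -90), rotate(2, 180)

start: joint angles (θ0=180°, θ1=270°, θ2=180°)
step 1 (rotate(1, 180)): joint angles (θ0=180°, θ1=90°, θ2=180°)
step 2 (rotate(1, -90)): joint angles (θ0=180°, θ1=0°, θ2=180°)
step 3 (rotate(0, -90)): joint angles (θ0=90°, θ1=0°, θ2=180°)
step 4 (rotate(2, 180)): joint angles (θ0=90°, θ1=0°, θ2=0°)
nothing shorter than 4 reaches the goal.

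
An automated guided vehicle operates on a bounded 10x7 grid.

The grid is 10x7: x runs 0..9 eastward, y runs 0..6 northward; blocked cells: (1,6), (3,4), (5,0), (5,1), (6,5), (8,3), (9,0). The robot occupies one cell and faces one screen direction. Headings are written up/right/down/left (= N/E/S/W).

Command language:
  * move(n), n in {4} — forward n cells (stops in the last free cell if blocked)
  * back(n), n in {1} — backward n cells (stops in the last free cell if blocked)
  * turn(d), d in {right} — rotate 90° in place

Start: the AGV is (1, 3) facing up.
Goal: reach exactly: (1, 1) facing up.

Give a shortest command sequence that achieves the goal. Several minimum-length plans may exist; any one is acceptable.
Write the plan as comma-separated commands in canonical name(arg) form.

back(1), back(1)

start: (1, 3) facing up
step 1 (back(1)): (1, 2) facing up
step 2 (back(1)): (1, 1) facing up
shorter routes all fall short; 2 is best.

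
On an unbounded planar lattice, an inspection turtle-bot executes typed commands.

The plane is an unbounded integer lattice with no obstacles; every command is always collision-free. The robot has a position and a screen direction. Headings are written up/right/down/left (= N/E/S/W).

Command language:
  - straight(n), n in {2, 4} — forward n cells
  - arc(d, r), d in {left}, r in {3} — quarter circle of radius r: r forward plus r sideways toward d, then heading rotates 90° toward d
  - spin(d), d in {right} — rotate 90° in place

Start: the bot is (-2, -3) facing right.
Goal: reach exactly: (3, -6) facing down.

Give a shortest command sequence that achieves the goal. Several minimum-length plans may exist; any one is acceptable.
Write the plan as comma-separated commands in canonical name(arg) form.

straight(2), spin(right), arc(left, 3), spin(right)

initial: (-2, -3) facing right
step 1 (straight(2)): (0, -3) facing right
step 2 (spin(right)): (0, -3) facing down
step 3 (arc(left, 3)): (3, -6) facing right
step 4 (spin(right)): (3, -6) facing down
nothing shorter than 4 reaches the goal.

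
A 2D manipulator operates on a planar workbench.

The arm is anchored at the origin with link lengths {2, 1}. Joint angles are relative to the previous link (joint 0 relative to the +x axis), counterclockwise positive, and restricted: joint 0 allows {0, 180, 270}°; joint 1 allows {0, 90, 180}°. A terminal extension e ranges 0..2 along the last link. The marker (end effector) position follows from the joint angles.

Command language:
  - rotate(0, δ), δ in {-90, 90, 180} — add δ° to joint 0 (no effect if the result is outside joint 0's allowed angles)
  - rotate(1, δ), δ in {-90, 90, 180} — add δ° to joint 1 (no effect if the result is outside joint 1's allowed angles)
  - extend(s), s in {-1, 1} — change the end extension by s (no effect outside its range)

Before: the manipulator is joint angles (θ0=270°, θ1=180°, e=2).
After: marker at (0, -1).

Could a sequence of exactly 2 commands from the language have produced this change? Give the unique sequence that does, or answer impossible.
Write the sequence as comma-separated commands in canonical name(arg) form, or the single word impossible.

extend(-1), extend(-1)

begin: joint angles (θ0=270°, θ1=180°, e=2)
step 1 (extend(-1)): joint angles (θ0=270°, θ1=180°, e=1)
step 2 (extend(-1)): joint angles (θ0=270°, θ1=180°, e=0)
uniquely the one of 64 2-step routes that fits.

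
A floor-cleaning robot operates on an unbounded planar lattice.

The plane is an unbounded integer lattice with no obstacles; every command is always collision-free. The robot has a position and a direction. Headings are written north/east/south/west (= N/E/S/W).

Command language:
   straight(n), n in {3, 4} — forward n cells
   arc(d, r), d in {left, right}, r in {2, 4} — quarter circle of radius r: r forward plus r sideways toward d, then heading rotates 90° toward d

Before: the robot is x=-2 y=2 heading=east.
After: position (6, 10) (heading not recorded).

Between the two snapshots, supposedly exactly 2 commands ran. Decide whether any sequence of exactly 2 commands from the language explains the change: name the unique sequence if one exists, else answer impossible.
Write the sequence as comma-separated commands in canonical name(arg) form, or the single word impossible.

arc(left, 4), arc(right, 4)

key: running arc(right, 4) before arc(left, 4) would end elsewhere — order is forced
initial: x=-2 y=2 heading=east
step 1 (arc(left, 4)): x=2 y=6 heading=north
step 2 (arc(right, 4)): x=6 y=10 heading=east
no other 2-command option fits: unique.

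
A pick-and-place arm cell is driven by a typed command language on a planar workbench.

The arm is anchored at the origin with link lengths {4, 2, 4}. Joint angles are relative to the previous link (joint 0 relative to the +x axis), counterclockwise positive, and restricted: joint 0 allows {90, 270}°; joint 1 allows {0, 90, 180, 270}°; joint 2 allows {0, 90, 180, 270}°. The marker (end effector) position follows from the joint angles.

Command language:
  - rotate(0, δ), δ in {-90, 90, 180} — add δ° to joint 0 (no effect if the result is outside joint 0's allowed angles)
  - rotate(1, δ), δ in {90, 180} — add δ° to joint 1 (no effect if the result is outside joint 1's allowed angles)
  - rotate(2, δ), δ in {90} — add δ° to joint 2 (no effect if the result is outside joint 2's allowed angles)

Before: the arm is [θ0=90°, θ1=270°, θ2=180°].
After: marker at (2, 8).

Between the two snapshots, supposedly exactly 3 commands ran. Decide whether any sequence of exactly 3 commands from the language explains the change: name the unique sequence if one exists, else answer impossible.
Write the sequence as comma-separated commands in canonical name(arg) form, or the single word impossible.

start: [θ0=90°, θ1=270°, θ2=180°]
step 1 (rotate(2, 90)): [θ0=90°, θ1=270°, θ2=270°]
step 2 (rotate(2, 90)): [θ0=90°, θ1=270°, θ2=0°]
step 3 (rotate(2, 90)): [θ0=90°, θ1=270°, θ2=90°]
uniquely the one of 216 3-step routes that fits.

rotate(2, 90), rotate(2, 90), rotate(2, 90)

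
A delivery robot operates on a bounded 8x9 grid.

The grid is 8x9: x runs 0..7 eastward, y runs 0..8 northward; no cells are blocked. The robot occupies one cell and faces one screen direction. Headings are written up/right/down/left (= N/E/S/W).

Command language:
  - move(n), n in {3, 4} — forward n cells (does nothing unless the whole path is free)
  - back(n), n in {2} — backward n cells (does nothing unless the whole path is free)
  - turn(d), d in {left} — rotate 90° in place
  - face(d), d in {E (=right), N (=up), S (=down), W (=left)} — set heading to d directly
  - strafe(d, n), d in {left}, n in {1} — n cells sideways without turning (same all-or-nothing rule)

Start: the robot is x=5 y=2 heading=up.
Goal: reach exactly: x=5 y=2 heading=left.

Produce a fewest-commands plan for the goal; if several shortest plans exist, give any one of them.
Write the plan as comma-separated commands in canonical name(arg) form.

t0: x=5 y=2 heading=up
step 1 (face(W)): x=5 y=2 heading=left
minimal: 1 command(s), checked below 1.

face(W)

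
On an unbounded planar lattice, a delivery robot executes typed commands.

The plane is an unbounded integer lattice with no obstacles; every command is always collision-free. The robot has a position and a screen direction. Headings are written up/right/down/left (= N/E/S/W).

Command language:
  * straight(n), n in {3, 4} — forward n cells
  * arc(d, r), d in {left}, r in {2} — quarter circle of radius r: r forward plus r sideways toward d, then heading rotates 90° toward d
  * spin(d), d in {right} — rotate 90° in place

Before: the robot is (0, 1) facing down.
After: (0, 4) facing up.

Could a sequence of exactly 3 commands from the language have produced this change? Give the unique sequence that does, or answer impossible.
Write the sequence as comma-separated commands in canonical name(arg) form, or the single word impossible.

key: cell and facing (now N) both changed — the 3 commands mix motion and turning
from: (0, 1) facing down
t=1 spin(right) ⇒ (0, 1) facing left
t=2 spin(right) ⇒ (0, 1) facing up
t=3 straight(3) ⇒ (0, 4) facing up
no other 3-command option fits: unique.

spin(right), spin(right), straight(3)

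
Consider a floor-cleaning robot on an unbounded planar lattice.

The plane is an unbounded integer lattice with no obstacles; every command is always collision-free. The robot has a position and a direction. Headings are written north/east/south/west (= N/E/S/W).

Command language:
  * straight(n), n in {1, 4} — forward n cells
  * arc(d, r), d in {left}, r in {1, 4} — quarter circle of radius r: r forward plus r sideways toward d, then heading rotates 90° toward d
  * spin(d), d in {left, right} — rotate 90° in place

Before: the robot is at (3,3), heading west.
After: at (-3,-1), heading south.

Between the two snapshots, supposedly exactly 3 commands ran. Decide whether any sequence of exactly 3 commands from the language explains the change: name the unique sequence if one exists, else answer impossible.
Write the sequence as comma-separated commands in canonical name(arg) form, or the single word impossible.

straight(1), straight(1), arc(left, 4)

key: order matters: swapping straight(1) and arc(left, 4) lands elsewhere
t0: at (3,3), heading west
[1] after straight(1): at (2,3), heading west
[2] after straight(1): at (1,3), heading west
[3] after arc(left, 4): at (-3,-1), heading south
no other 3-command option fits: unique.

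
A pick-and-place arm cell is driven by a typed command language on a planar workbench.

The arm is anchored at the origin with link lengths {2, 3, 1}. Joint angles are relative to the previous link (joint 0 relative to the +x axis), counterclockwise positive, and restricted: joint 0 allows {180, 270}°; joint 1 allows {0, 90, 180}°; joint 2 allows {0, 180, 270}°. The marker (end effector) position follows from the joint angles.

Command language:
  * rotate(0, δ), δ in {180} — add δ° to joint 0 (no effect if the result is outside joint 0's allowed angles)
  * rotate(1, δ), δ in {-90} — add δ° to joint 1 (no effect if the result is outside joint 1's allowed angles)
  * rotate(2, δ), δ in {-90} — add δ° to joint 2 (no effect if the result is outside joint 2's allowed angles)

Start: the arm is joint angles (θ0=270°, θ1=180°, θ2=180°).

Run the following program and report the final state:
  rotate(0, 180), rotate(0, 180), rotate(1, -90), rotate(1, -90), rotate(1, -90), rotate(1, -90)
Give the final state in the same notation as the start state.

joint angles (θ0=270°, θ1=0°, θ2=180°)

initial: joint angles (θ0=270°, θ1=180°, θ2=180°)
[1] after rotate(0, 180): joint angles (θ0=270°, θ1=180°, θ2=180°)
[2] after rotate(0, 180): joint angles (θ0=270°, θ1=180°, θ2=180°)
[3] after rotate(1, -90): joint angles (θ0=270°, θ1=90°, θ2=180°)
[4] after rotate(1, -90): joint angles (θ0=270°, θ1=0°, θ2=180°)
[5] after rotate(1, -90): joint angles (θ0=270°, θ1=0°, θ2=180°)
[6] after rotate(1, -90): joint angles (θ0=270°, θ1=0°, θ2=180°)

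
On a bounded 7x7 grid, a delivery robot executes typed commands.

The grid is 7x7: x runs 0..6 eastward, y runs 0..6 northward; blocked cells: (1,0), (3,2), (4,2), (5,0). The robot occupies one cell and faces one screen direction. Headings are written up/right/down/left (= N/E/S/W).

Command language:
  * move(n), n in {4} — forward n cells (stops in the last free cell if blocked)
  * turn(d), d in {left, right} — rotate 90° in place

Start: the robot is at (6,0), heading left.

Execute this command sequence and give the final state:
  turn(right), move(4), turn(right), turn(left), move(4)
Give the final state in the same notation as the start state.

initial: at (6,0), heading left
step 1 (turn(right)): at (6,0), heading up
step 2 (move(4)): at (6,4), heading up
step 3 (turn(right)): at (6,4), heading right
step 4 (turn(left)): at (6,4), heading up
step 5 (move(4)): at (6,6), heading up

at (6,6), heading up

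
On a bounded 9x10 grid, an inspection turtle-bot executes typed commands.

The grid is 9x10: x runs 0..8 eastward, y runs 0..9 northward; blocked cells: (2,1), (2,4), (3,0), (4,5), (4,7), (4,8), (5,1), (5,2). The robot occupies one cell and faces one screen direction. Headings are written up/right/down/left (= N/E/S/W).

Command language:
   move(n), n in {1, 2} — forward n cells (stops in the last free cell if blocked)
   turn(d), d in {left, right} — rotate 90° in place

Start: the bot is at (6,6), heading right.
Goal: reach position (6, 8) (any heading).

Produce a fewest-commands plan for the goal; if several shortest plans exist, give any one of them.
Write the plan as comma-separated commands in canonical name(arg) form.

turn(left), move(2)

start: at (6,6), heading right
[1] after turn(left): at (6,6), heading up
[2] after move(2): at (6,8), heading up
no 1-step plan works, so 2 is optimal.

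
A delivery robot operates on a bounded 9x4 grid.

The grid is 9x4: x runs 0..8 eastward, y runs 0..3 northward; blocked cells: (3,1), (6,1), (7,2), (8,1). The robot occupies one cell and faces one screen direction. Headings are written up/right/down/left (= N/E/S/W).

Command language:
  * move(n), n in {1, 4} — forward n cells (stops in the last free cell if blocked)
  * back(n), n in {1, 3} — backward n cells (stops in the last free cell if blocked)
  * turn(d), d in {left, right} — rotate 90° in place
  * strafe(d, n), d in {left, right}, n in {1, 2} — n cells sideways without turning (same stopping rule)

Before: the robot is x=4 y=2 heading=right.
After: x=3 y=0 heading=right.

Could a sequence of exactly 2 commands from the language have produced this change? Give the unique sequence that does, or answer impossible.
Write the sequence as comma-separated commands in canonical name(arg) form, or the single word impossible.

strafe(right, 2), back(1)

key: order matters: swapping strafe(right, 2) and back(1) lands elsewhere
initial: x=4 y=2 heading=right
1. strafe(right, 2) → x=4 y=0 heading=right
2. back(1) → x=3 y=0 heading=right
no other 2-command option fits: unique.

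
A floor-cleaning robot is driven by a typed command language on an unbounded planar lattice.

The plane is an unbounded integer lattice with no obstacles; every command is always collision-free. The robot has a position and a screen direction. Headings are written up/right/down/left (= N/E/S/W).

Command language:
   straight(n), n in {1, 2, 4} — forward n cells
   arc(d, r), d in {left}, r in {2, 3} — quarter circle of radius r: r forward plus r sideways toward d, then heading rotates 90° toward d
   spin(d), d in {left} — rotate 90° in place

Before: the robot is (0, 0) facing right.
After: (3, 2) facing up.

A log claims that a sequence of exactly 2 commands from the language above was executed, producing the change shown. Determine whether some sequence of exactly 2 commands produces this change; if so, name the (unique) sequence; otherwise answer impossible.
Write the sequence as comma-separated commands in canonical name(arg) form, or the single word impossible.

key: order matters: swapping straight(1) and arc(left, 2) lands elsewhere
begin: (0, 0) facing right
1. straight(1) → (1, 0) facing right
2. arc(left, 2) → (3, 2) facing up
uniquely the one of 36 2-step routes that fits.

straight(1), arc(left, 2)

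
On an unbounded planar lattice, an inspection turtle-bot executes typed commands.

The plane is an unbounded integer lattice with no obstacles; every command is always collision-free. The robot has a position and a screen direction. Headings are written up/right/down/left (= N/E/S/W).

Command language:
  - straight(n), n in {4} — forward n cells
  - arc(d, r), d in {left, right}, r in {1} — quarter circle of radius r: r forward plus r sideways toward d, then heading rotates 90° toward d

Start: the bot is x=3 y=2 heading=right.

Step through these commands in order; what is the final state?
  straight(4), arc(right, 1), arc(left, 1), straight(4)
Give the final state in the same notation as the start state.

x=13 y=0 heading=right

begin: x=3 y=2 heading=right
t=1 straight(4) ⇒ x=7 y=2 heading=right
t=2 arc(right, 1) ⇒ x=8 y=1 heading=down
t=3 arc(left, 1) ⇒ x=9 y=0 heading=right
t=4 straight(4) ⇒ x=13 y=0 heading=right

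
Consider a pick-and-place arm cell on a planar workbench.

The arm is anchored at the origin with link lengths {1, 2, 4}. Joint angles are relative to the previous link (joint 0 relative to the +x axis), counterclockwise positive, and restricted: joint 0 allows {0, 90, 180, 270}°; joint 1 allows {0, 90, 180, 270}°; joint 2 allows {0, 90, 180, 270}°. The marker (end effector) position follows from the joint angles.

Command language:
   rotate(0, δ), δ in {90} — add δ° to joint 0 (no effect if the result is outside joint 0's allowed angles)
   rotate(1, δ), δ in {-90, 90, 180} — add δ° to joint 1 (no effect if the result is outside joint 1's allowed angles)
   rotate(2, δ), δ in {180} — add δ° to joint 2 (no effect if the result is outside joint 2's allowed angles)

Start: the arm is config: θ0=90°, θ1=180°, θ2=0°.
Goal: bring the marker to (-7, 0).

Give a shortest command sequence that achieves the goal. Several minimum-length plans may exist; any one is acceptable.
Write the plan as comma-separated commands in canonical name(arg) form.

begin: config: θ0=90°, θ1=180°, θ2=0°
1. rotate(1, 180) → config: θ0=90°, θ1=0°, θ2=0°
2. rotate(0, 90) → config: θ0=180°, θ1=0°, θ2=0°
nothing shorter than 2 reaches the goal.

rotate(1, 180), rotate(0, 90)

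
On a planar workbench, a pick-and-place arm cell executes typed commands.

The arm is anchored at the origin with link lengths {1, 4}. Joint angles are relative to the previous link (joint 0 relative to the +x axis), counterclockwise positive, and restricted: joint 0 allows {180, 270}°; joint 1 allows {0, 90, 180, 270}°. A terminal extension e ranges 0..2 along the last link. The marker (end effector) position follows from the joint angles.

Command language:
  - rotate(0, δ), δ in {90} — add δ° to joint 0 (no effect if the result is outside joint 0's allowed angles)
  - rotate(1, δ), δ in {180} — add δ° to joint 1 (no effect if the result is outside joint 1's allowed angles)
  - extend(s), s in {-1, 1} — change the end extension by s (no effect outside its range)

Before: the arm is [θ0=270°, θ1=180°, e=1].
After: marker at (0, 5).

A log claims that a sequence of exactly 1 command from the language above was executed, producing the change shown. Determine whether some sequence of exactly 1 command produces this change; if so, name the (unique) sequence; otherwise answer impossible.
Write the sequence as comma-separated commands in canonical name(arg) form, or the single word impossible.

extend(1)

begin: [θ0=270°, θ1=180°, e=1]
1. extend(1) → [θ0=270°, θ1=180°, e=2]
no rival 1-sequence matches.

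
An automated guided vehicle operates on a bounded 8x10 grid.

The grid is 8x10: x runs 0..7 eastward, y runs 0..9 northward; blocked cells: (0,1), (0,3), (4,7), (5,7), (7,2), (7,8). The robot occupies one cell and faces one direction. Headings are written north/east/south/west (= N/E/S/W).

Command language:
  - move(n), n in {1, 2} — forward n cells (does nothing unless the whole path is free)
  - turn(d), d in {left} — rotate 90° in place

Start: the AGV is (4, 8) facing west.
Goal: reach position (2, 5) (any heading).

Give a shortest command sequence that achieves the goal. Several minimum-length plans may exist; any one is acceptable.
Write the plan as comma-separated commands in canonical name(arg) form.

initial: (4, 8) facing west
[1] after move(2): (2, 8) facing west
[2] after turn(left): (2, 8) facing south
[3] after move(2): (2, 6) facing south
[4] after move(1): (2, 5) facing south
minimal: 4 command(s), checked below 4.

move(2), turn(left), move(2), move(1)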